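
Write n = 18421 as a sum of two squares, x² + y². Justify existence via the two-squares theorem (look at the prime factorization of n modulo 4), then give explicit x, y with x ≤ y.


Step 1: Factor n = 18421 = 13^2 · 109.
Step 2: Check the mod-4 condition on each prime factor: 13 ≡ 1 (mod 4), exponent 2; 109 ≡ 1 (mod 4), exponent 1.
All primes ≡ 3 (mod 4) appear to even exponent (or don't appear), so by the two-squares theorem n IS expressible as a sum of two squares.
Step 3: Build a representation. Here n = 13 · 13 · 109 is a product of primes ≡ 1 (mod 4). Each prime p ≡ 1 (mod 4) is itself a sum of two squares; find a² by testing p − a² for a perfect square:
  13: 13 − 1² = 12, 13 − 2² = 9 = 3² ⇒ 13 = 2² + 3².
  109: 109 − 1² = 108, 109 − 2² = 105, 109 − 3² = 100 = 10² ⇒ 109 = 3² + 10².
  Combine using the Brahmagupta–Fibonacci identity (a² + b²)(c² + d²) = (ac − bd)² + (ad + bc)² = (ac + bd)² + (ad − bc)²:
  13 · 13 = 169: from (2² + 3²)(2² + 3²), take (2·2 − 3·3, 2·3 + 3·2) = (4 − 9, 6 + 6) = (-5, 12); dropping signs (only squares matter) gives (5, 12); check 5² + 12² = 25 + 144 = 169 ✓.
  169 · 109 = 18421: from (5² + 12²)(3² + 10²), take (5·3 − 12·10, 5·10 + 12·3) = (15 − 120, 50 + 36) = (-105, 86); dropping signs (only squares matter) gives (105, 86); check 105² + 86² = 11025 + 7396 = 18421 ✓.
Step 4: Order so x ≤ y and verify: 86² + 105² = 7396 + 11025 = 18421 = n. ✓

n = 18421 = 86² + 105² (one valid representation with x ≤ y).


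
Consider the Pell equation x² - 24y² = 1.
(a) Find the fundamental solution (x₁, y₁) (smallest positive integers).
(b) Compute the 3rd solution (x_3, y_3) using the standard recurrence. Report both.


Step 1: Find the fundamental solution (x₁, y₁) of x² - 24y² = 1.
  Expand √24 as a continued fraction. a₀ = ⌊√24⌋ = 4; iterate m_{k+1} = d_k·a_k − m_k, d_{k+1} = (24 − m_{k+1}²)/d_k, a_{k+1} = ⌊(a₀ + m_{k+1})/d_{k+1}⌋ (starting m₀ = 0, d₀ = 1), with convergents p_k = a_k·p_{k-1} + p_{k-2}, q_k = a_k·q_{k-1} + q_{k-2} (p₋₁ = 1, q₋₁ = 0):
  k = 0: a₀ = 4; p₀/q₀ = 4/1; p₀² − 24·q₀² = 16 − 24 = -8.
  k = 1: m = 4, d = 8, a = ⌊(4 + 4)/8⌋ = 1; p/q = (1·4 + 1)/(1·1 + 0) = 5/1; p² − 24·q² = 25 − 24 = 1.
  The first convergent with p² − 24·q² = 1 gives the fundamental solution (x₁, y₁) = (5, 1).
Step 2: Apply the recurrence (x_{n+1}, y_{n+1}) = (x₁x_n + 24y₁y_n, x₁y_n + y₁x_n) repeatedly.
  From (x_1, y_1) = (5, 1): x_2 = 5·5 + 24·1·1 = 49; y_2 = 5·1 + 1·5 = 10.
  From (x_2, y_2) = (49, 10): x_3 = 5·49 + 24·1·10 = 485; y_3 = 5·10 + 1·49 = 99.
Step 3: Verify x_3² - 24·y_3² = 235225 - 235224 = 1 (should be 1). ✓

(x_1, y_1) = (5, 1); (x_3, y_3) = (485, 99).


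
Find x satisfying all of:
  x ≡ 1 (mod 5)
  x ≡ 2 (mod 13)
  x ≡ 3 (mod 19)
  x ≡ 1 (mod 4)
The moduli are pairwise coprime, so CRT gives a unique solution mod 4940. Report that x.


Product of moduli M = 5 · 13 · 19 · 4 = 4940.
Merge one congruence at a time:
  Start: x ≡ 1 (mod 5).
  Combine with x ≡ 2 (mod 13); new modulus lcm = 65.
    Write x = 1 + 5·t and substitute into x ≡ 2 (mod 13): 5·t ≡ 2 − 1 = 1 (mod 13).
    The inverse of 5 mod 13 is 8 (since 5·8 = 40 = 3·13 + 1), so t ≡ 8·1 = 8 ≡ 8 (mod 13).
    Then x = 1 + 5·8 = 41, valid modulo lcm(5, 13) = 65: x ≡ 41 (mod 65).
  Combine with x ≡ 3 (mod 19); new modulus lcm = 1235.
    Write x = 41 + 65·t and substitute into x ≡ 3 (mod 19): 65·t ≡ 3 − 41 = -38 (mod 19).
    Reduce coefficients mod 19: 8·t ≡ 0 (mod 19).
    The inverse of 8 mod 19 is 12 (since 8·12 = 96 = 5·19 + 1), so t ≡ 12·0 = 0 ≡ 0 (mod 19).
    Then x = 41 + 65·0 = 41, valid modulo lcm(65, 19) = 1235: x ≡ 41 (mod 1235).
  Combine with x ≡ 1 (mod 4); new modulus lcm = 4940.
    Write x = 41 + 1235·t and substitute into x ≡ 1 (mod 4): 1235·t ≡ 1 − 41 = -40 (mod 4).
    Reduce coefficients mod 4: 3·t ≡ 0 (mod 4).
    The inverse of 3 mod 4 is 3 (since 3·3 = 9 = 2·4 + 1), so t ≡ 3·0 = 0 ≡ 0 (mod 4).
    Then x = 41 + 1235·0 = 41, valid modulo lcm(1235, 4) = 4940: x ≡ 41 (mod 4940).
Verify against each original: 41 mod 5 = 1, 41 mod 13 = 2, 41 mod 19 = 3, 41 mod 4 = 1.

x ≡ 41 (mod 4940).


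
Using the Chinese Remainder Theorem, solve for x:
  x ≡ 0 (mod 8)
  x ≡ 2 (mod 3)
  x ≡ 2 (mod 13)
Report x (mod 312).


Moduli 8, 3, 13 are pairwise coprime; by CRT there is a unique solution modulo M = 8 · 3 · 13 = 312.
Solve pairwise, accumulating the modulus:
  Start with x ≡ 0 (mod 8).
  Combine with x ≡ 2 (mod 3): since gcd(8, 3) = 1, we get a unique residue mod 24.
    Write x = 0 + 8·t and substitute into x ≡ 2 (mod 3): 8·t ≡ 2 − 0 = 2 (mod 3).
    Reduce coefficients mod 3: 2·t ≡ 2 (mod 3).
    The inverse of 2 mod 3 is 2 (since 2·2 = 4 = 1·3 + 1), so t ≡ 2·2 = 4 ≡ 1 (mod 3).
    Then x = 0 + 8·1 = 8, valid modulo lcm(8, 3) = 24: x ≡ 8 (mod 24).
  Combine with x ≡ 2 (mod 13): since gcd(24, 13) = 1, we get a unique residue mod 312.
    Write x = 8 + 24·t and substitute into x ≡ 2 (mod 13): 24·t ≡ 2 − 8 = -6 (mod 13).
    Reduce coefficients mod 13: 11·t ≡ 7 (mod 13).
    The inverse of 11 mod 13 is 6 (since 11·6 = 66 = 5·13 + 1), so t ≡ 6·7 = 42 ≡ 3 (mod 13).
    Then x = 8 + 24·3 = 80, valid modulo lcm(24, 13) = 312: x ≡ 80 (mod 312).
Verify: 80 mod 8 = 0 ✓, 80 mod 3 = 2 ✓, 80 mod 13 = 2 ✓.

x ≡ 80 (mod 312).


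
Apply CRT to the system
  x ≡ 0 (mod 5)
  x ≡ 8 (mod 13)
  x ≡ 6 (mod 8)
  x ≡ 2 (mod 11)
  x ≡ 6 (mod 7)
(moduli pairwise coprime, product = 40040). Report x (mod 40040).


Product of moduli M = 5 · 13 · 8 · 11 · 7 = 40040.
Merge one congruence at a time:
  Start: x ≡ 0 (mod 5).
  Combine with x ≡ 8 (mod 13); new modulus lcm = 65.
    Write x = 0 + 5·t and substitute into x ≡ 8 (mod 13): 5·t ≡ 8 − 0 = 8 (mod 13).
    The inverse of 5 mod 13 is 8 (since 5·8 = 40 = 3·13 + 1), so t ≡ 8·8 = 64 ≡ 12 (mod 13).
    Then x = 0 + 5·12 = 60, valid modulo lcm(5, 13) = 65: x ≡ 60 (mod 65).
  Combine with x ≡ 6 (mod 8); new modulus lcm = 520.
    Write x = 60 + 65·t and substitute into x ≡ 6 (mod 8): 65·t ≡ 6 − 60 = -54 (mod 8).
    Reduce coefficients mod 8: 1·t ≡ 2 (mod 8).
    So t ≡ 2 (mod 8).
    Then x = 60 + 65·2 = 190, valid modulo lcm(65, 8) = 520: x ≡ 190 (mod 520).
  Combine with x ≡ 2 (mod 11); new modulus lcm = 5720.
    Write x = 190 + 520·t and substitute into x ≡ 2 (mod 11): 520·t ≡ 2 − 190 = -188 (mod 11).
    Reduce coefficients mod 11: 3·t ≡ 10 (mod 11).
    The inverse of 3 mod 11 is 4 (since 3·4 = 12 = 1·11 + 1), so t ≡ 4·10 = 40 ≡ 7 (mod 11).
    Then x = 190 + 520·7 = 3830, valid modulo lcm(520, 11) = 5720: x ≡ 3830 (mod 5720).
  Combine with x ≡ 6 (mod 7); new modulus lcm = 40040.
    Write x = 3830 + 5720·t and substitute into x ≡ 6 (mod 7): 5720·t ≡ 6 − 3830 = -3824 (mod 7).
    Reduce coefficients mod 7: 1·t ≡ 5 (mod 7).
    So t ≡ 5 (mod 7).
    Then x = 3830 + 5720·5 = 32430, valid modulo lcm(5720, 7) = 40040: x ≡ 32430 (mod 40040).
Verify against each original: 32430 mod 5 = 0, 32430 mod 13 = 8, 32430 mod 8 = 6, 32430 mod 11 = 2, 32430 mod 7 = 6.

x ≡ 32430 (mod 40040).


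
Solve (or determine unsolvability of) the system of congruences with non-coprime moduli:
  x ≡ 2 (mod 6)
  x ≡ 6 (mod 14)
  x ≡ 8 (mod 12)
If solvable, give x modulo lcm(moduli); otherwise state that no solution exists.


Moduli 6, 14, 12 are not pairwise coprime, so CRT works modulo lcm(m_i) when all pairwise compatibility conditions hold.
Pairwise compatibility: gcd(m_i, m_j) must divide a_i - a_j for every pair.
Merge one congruence at a time:
  Start: x ≡ 2 (mod 6).
  Combine with x ≡ 6 (mod 14): gcd(6, 14) = 2; 6 - 2 = 4, which IS divisible by 2, so compatible.
    Write x = 2 + 6·t and substitute into x ≡ 6 (mod 14): 6·t ≡ 6 − 2 = 4 (mod 14).
    Divide the congruence (and modulus) by g = 2: 3·t ≡ 2 (mod 7).
    The inverse of 3 mod 7 is 5 (since 3·5 = 15 = 2·7 + 1), so t ≡ 5·2 = 10 ≡ 3 (mod 7).
    Then x = 2 + 6·3 = 20, valid modulo lcm(6, 14) = 42: x ≡ 20 (mod 42).
  Combine with x ≡ 8 (mod 12): gcd(42, 12) = 6; 8 - 20 = -12, which IS divisible by 6, so compatible.
    Write x = 20 + 42·t and substitute into x ≡ 8 (mod 12): 42·t ≡ 8 − 20 = -12 (mod 12).
    Divide the congruence (and modulus) by g = 6: 7·t ≡ -2 (mod 2).
    Reduce coefficients mod 2: 1·t ≡ 0 (mod 2).
    So t ≡ 0 (mod 2).
    Then x = 20 + 42·0 = 20, valid modulo lcm(42, 12) = 84: x ≡ 20 (mod 84).
Verify: 20 mod 6 = 2, 20 mod 14 = 6, 20 mod 12 = 8.

x ≡ 20 (mod 84).


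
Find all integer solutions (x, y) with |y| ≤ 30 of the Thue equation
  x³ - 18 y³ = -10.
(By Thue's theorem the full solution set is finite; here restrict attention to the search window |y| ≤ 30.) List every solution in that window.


The equation is x³ - 18y³ = -10. For fixed y, x³ = 18·y³ − 10, so a solution requires the RHS to be a perfect cube.
Strategy: iterate y from -30 to 30, compute RHS = 18·y³ − 10, and check whether it is a (positive or negative) perfect cube.
Check small values of y:
  y = 0: RHS = -10 is not a perfect cube.
  y = 1: RHS = 8 = (2)³ ⇒ x = 2 works.
  y = -1: RHS = -28 is not a perfect cube.
  y = 2: RHS = 134 is not a perfect cube.
  y = -2: RHS = -154 is not a perfect cube.
  y = 3: RHS = 476 is not a perfect cube.
  y = -3: RHS = -496 is not a perfect cube.
Continuing the search up to |y| = 30 finds no further solutions beyond those listed.
Collected solutions: (2, 1).

Solutions (with |y| ≤ 30): (2, 1).


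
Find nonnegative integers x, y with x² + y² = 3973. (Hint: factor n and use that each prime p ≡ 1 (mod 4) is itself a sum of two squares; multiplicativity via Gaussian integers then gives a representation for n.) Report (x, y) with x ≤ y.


Step 1: Factor n = 3973 = 29 · 137.
Step 2: Check the mod-4 condition on each prime factor: 29 ≡ 1 (mod 4), exponent 1; 137 ≡ 1 (mod 4), exponent 1.
All primes ≡ 3 (mod 4) appear to even exponent (or don't appear), so by the two-squares theorem n IS expressible as a sum of two squares.
Step 3: Build a representation. Here n = 29 · 137 is a product of primes ≡ 1 (mod 4). Each prime p ≡ 1 (mod 4) is itself a sum of two squares; find a² by testing p − a² for a perfect square:
  29: 29 − 1² = 28, 29 − 2² = 25 = 5² ⇒ 29 = 2² + 5².
  137: 137 − 1² = 136, 137 − 2² = 133, 137 − 3² = 128, 137 − 4² = 121 = 11² ⇒ 137 = 4² + 11².
  Combine using the Brahmagupta–Fibonacci identity (a² + b²)(c² + d²) = (ac − bd)² + (ad + bc)² = (ac + bd)² + (ad − bc)²:
  29 · 137 = 3973: from (2² + 5²)(4² + 11²), take (2·4 − 5·11, 2·11 + 5·4) = (8 − 55, 22 + 20) = (-47, 42); dropping signs (only squares matter) gives (47, 42); check 47² + 42² = 2209 + 1764 = 3973 ✓.
Step 4: Order so x ≤ y and verify: 42² + 47² = 1764 + 2209 = 3973 = n. ✓

n = 3973 = 42² + 47² (one valid representation with x ≤ y).


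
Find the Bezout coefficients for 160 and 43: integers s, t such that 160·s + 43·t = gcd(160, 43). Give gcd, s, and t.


Euclidean algorithm on (160, 43) — divide until remainder is 0:
  160 = 3 · 43 + 31
  43 = 1 · 31 + 12
  31 = 2 · 12 + 7
  12 = 1 · 7 + 5
  7 = 1 · 5 + 2
  5 = 2 · 2 + 1
  2 = 2 · 1 + 0
gcd(160, 43) = 1.
Track Bezout coefficients alongside the remainders: start with r₀ = 160 = a·1 + b·0 (s = 1, t = 0) and r₁ = 43 = a·0 + b·1 (s = 0, t = 1); each new remainder r_{k+1} = r_{k-1} − q_k·r_k inherits s_{k+1} = s_{k-1} − q_k·s_k, t_{k+1} = t_{k-1} − q_k·t_k, so r_k = a·s_k + b·t_k at every step:
  q = 3: r = 31, s = 1 − 3·0 = 1, t = 0 − 3·1 = -3  (check: 160·1 + 43·(-3) = 31)
  q = 1: r = 12, s = 0 − 1·1 = -1, t = 1 − 1·(-3) = 4  (check: 160·(-1) + 43·4 = 12)
  q = 2: r = 7, s = 1 − 2·(-1) = 3, t = -3 − 2·4 = -11  (check: 160·3 + 43·(-11) = 7)
  q = 1: r = 5, s = -1 − 1·3 = -4, t = 4 − 1·(-11) = 15  (check: 160·(-4) + 43·15 = 5)
  q = 1: r = 2, s = 3 − 1·(-4) = 7, t = -11 − 1·15 = -26  (check: 160·7 + 43·(-26) = 2)
  q = 2: r = 1, s = -4 − 2·7 = -18, t = 15 − 2·(-26) = 67  (check: 160·(-18) + 43·67 = 1)
The row with r = 1 (the gcd) gives the Bezout coefficients s = -18, t = 67.
Result: 160 · (-18) + 43 · (67) = 1.

gcd(160, 43) = 1; s = -18, t = 67 (check: 160·(-18) + 43·67 = 1).


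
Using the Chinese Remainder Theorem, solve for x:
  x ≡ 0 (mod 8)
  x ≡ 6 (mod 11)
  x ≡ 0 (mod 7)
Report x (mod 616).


Moduli 8, 11, 7 are pairwise coprime; by CRT there is a unique solution modulo M = 8 · 11 · 7 = 616.
Solve pairwise, accumulating the modulus:
  Start with x ≡ 0 (mod 8).
  Combine with x ≡ 6 (mod 11): since gcd(8, 11) = 1, we get a unique residue mod 88.
    Write x = 0 + 8·t and substitute into x ≡ 6 (mod 11): 8·t ≡ 6 − 0 = 6 (mod 11).
    The inverse of 8 mod 11 is 7 (since 8·7 = 56 = 5·11 + 1), so t ≡ 7·6 = 42 ≡ 9 (mod 11).
    Then x = 0 + 8·9 = 72, valid modulo lcm(8, 11) = 88: x ≡ 72 (mod 88).
  Combine with x ≡ 0 (mod 7): since gcd(88, 7) = 1, we get a unique residue mod 616.
    Write x = 72 + 88·t and substitute into x ≡ 0 (mod 7): 88·t ≡ 0 − 72 = -72 (mod 7).
    Reduce coefficients mod 7: 4·t ≡ 5 (mod 7).
    The inverse of 4 mod 7 is 2 (since 4·2 = 8 = 1·7 + 1), so t ≡ 2·5 = 10 ≡ 3 (mod 7).
    Then x = 72 + 88·3 = 336, valid modulo lcm(88, 7) = 616: x ≡ 336 (mod 616).
Verify: 336 mod 8 = 0 ✓, 336 mod 11 = 6 ✓, 336 mod 7 = 0 ✓.

x ≡ 336 (mod 616).


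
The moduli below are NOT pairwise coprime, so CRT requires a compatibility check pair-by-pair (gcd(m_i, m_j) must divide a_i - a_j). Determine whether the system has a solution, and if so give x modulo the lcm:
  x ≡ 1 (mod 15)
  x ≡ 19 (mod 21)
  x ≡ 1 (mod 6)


Moduli 15, 21, 6 are not pairwise coprime, so CRT works modulo lcm(m_i) when all pairwise compatibility conditions hold.
Pairwise compatibility: gcd(m_i, m_j) must divide a_i - a_j for every pair.
Merge one congruence at a time:
  Start: x ≡ 1 (mod 15).
  Combine with x ≡ 19 (mod 21): gcd(15, 21) = 3; 19 - 1 = 18, which IS divisible by 3, so compatible.
    Write x = 1 + 15·t and substitute into x ≡ 19 (mod 21): 15·t ≡ 19 − 1 = 18 (mod 21).
    Divide the congruence (and modulus) by g = 3: 5·t ≡ 6 (mod 7).
    The inverse of 5 mod 7 is 3 (since 5·3 = 15 = 2·7 + 1), so t ≡ 3·6 = 18 ≡ 4 (mod 7).
    Then x = 1 + 15·4 = 61, valid modulo lcm(15, 21) = 105: x ≡ 61 (mod 105).
  Combine with x ≡ 1 (mod 6): gcd(105, 6) = 3; 1 - 61 = -60, which IS divisible by 3, so compatible.
    Write x = 61 + 105·t and substitute into x ≡ 1 (mod 6): 105·t ≡ 1 − 61 = -60 (mod 6).
    Divide the congruence (and modulus) by g = 3: 35·t ≡ -20 (mod 2).
    Reduce coefficients mod 2: 1·t ≡ 0 (mod 2).
    So t ≡ 0 (mod 2).
    Then x = 61 + 105·0 = 61, valid modulo lcm(105, 6) = 210: x ≡ 61 (mod 210).
Verify: 61 mod 15 = 1, 61 mod 21 = 19, 61 mod 6 = 1.

x ≡ 61 (mod 210).


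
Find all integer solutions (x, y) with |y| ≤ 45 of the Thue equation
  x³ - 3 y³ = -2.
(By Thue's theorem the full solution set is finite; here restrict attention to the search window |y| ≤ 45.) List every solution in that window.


The equation is x³ - 3y³ = -2. For fixed y, x³ = 3·y³ − 2, so a solution requires the RHS to be a perfect cube.
Strategy: iterate y from -45 to 45, compute RHS = 3·y³ − 2, and check whether it is a (positive or negative) perfect cube.
Check small values of y:
  y = 0: RHS = -2 is not a perfect cube.
  y = 1: RHS = 1 = (1)³ ⇒ x = 1 works.
  y = -1: RHS = -5 is not a perfect cube.
  y = 2: RHS = 22 is not a perfect cube.
  y = -2: RHS = -26 is not a perfect cube.
  y = 3: RHS = 79 is not a perfect cube.
  y = -3: RHS = -83 is not a perfect cube.
Continuing the search up to |y| = 45 finds no further solutions beyond those listed.
Collected solutions: (1, 1).

Solutions (with |y| ≤ 45): (1, 1).


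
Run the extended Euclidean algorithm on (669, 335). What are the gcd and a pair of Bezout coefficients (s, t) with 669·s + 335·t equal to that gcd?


Euclidean algorithm on (669, 335) — divide until remainder is 0:
  669 = 1 · 335 + 334
  335 = 1 · 334 + 1
  334 = 334 · 1 + 0
gcd(669, 335) = 1.
Track Bezout coefficients alongside the remainders: start with r₀ = 669 = a·1 + b·0 (s = 1, t = 0) and r₁ = 335 = a·0 + b·1 (s = 0, t = 1); each new remainder r_{k+1} = r_{k-1} − q_k·r_k inherits s_{k+1} = s_{k-1} − q_k·s_k, t_{k+1} = t_{k-1} − q_k·t_k, so r_k = a·s_k + b·t_k at every step:
  q = 1: r = 334, s = 1 − 1·0 = 1, t = 0 − 1·1 = -1  (check: 669·1 + 335·(-1) = 334)
  q = 1: r = 1, s = 0 − 1·1 = -1, t = 1 − 1·(-1) = 2  (check: 669·(-1) + 335·2 = 1)
The row with r = 1 (the gcd) gives the Bezout coefficients s = -1, t = 2.
Result: 669 · (-1) + 335 · (2) = 1.

gcd(669, 335) = 1; s = -1, t = 2 (check: 669·(-1) + 335·2 = 1).


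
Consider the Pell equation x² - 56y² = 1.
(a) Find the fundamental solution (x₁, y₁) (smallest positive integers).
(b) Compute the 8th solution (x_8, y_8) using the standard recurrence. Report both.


Step 1: Find the fundamental solution (x₁, y₁) of x² - 56y² = 1.
  Expand √56 as a continued fraction. a₀ = ⌊√56⌋ = 7; iterate m_{k+1} = d_k·a_k − m_k, d_{k+1} = (56 − m_{k+1}²)/d_k, a_{k+1} = ⌊(a₀ + m_{k+1})/d_{k+1}⌋ (starting m₀ = 0, d₀ = 1), with convergents p_k = a_k·p_{k-1} + p_{k-2}, q_k = a_k·q_{k-1} + q_{k-2} (p₋₁ = 1, q₋₁ = 0):
  k = 0: a₀ = 7; p₀/q₀ = 7/1; p₀² − 56·q₀² = 49 − 56 = -7.
  k = 1: m = 7, d = 7, a = ⌊(7 + 7)/7⌋ = 2; p/q = (2·7 + 1)/(2·1 + 0) = 15/2; p² − 56·q² = 225 − 224 = 1.
  The first convergent with p² − 56·q² = 1 gives the fundamental solution (x₁, y₁) = (15, 2).
Step 2: Apply the recurrence (x_{n+1}, y_{n+1}) = (x₁x_n + 56y₁y_n, x₁y_n + y₁x_n) repeatedly.
  From (x_1, y_1) = (15, 2): x_2 = 15·15 + 56·2·2 = 449; y_2 = 15·2 + 2·15 = 60.
  From (x_2, y_2) = (449, 60): x_3 = 15·449 + 56·2·60 = 13455; y_3 = 15·60 + 2·449 = 1798.
  From (x_3, y_3) = (13455, 1798): x_4 = 15·13455 + 56·2·1798 = 403201; y_4 = 15·1798 + 2·13455 = 53880.
  From (x_4, y_4) = (403201, 53880): x_5 = 15·403201 + 56·2·53880 = 12082575; y_5 = 15·53880 + 2·403201 = 1614602.
  From (x_5, y_5) = (12082575, 1614602): x_6 = 15·12082575 + 56·2·1614602 = 362074049; y_6 = 15·1614602 + 2·12082575 = 48384180.
  From (x_6, y_6) = (362074049, 48384180): x_7 = 15·362074049 + 56·2·48384180 = 10850138895; y_7 = 15·48384180 + 2·362074049 = 1449910798.
  From (x_7, y_7) = (10850138895, 1449910798): x_8 = 15·10850138895 + 56·2·1449910798 = 325142092801; y_8 = 15·1449910798 + 2·10850138895 = 43448939760.
Step 3: Verify x_8² - 56·y_8² = 105717380511014096025601 - 105717380511014096025600 = 1 (should be 1). ✓

(x_1, y_1) = (15, 2); (x_8, y_8) = (325142092801, 43448939760).


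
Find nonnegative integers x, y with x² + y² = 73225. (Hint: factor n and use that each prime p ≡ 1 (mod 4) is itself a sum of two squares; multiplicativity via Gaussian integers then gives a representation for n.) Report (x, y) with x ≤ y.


Step 1: Factor n = 73225 = 5^2 · 29 · 101.
Step 2: Check the mod-4 condition on each prime factor: 5 ≡ 1 (mod 4), exponent 2; 29 ≡ 1 (mod 4), exponent 1; 101 ≡ 1 (mod 4), exponent 1.
All primes ≡ 3 (mod 4) appear to even exponent (or don't appear), so by the two-squares theorem n IS expressible as a sum of two squares.
Step 3: Build a representation. Group n = k² · m with k = 5 and m = 29 · 101 = 2929 (a product of primes ≡ 1 (mod 4)); a representation of m scales to one of n via (k·x)² + (k·y)² = k²(x² + y²). Each prime p ≡ 1 (mod 4) is itself a sum of two squares; find a² by testing p − a² for a perfect square:
  29: 29 − 1² = 28, 29 − 2² = 25 = 5² ⇒ 29 = 2² + 5².
  101: 101 − 1² = 100 = 10² ⇒ 101 = 1² + 10².
  Combine using the Brahmagupta–Fibonacci identity (a² + b²)(c² + d²) = (ac − bd)² + (ad + bc)² = (ac + bd)² + (ad − bc)²:
  29 · 101 = 2929: from (2² + 5²)(1² + 10²), take (2·1 − 5·10, 2·10 + 5·1) = (2 − 50, 20 + 5) = (-48, 25); dropping signs (only squares matter) gives (48, 25); check 48² + 25² = 2304 + 625 = 2929 ✓.
  Scale by k = 5: (5·48, 5·25) = (240, 125).
Step 4: Order so x ≤ y and verify: 125² + 240² = 15625 + 57600 = 73225 = n. ✓

n = 73225 = 125² + 240² (one valid representation with x ≤ y).


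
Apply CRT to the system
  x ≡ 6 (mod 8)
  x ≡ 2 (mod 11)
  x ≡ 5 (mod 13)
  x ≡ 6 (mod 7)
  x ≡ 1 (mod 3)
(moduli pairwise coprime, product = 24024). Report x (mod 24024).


Product of moduli M = 8 · 11 · 13 · 7 · 3 = 24024.
Merge one congruence at a time:
  Start: x ≡ 6 (mod 8).
  Combine with x ≡ 2 (mod 11); new modulus lcm = 88.
    Write x = 6 + 8·t and substitute into x ≡ 2 (mod 11): 8·t ≡ 2 − 6 = -4 (mod 11).
    Reduce coefficients mod 11: 8·t ≡ 7 (mod 11).
    The inverse of 8 mod 11 is 7 (since 8·7 = 56 = 5·11 + 1), so t ≡ 7·7 = 49 ≡ 5 (mod 11).
    Then x = 6 + 8·5 = 46, valid modulo lcm(8, 11) = 88: x ≡ 46 (mod 88).
  Combine with x ≡ 5 (mod 13); new modulus lcm = 1144.
    Write x = 46 + 88·t and substitute into x ≡ 5 (mod 13): 88·t ≡ 5 − 46 = -41 (mod 13).
    Reduce coefficients mod 13: 10·t ≡ 11 (mod 13).
    The inverse of 10 mod 13 is 4 (since 10·4 = 40 = 3·13 + 1), so t ≡ 4·11 = 44 ≡ 5 (mod 13).
    Then x = 46 + 88·5 = 486, valid modulo lcm(88, 13) = 1144: x ≡ 486 (mod 1144).
  Combine with x ≡ 6 (mod 7); new modulus lcm = 8008.
    Write x = 486 + 1144·t and substitute into x ≡ 6 (mod 7): 1144·t ≡ 6 − 486 = -480 (mod 7).
    Reduce coefficients mod 7: 3·t ≡ 3 (mod 7).
    The inverse of 3 mod 7 is 5 (since 3·5 = 15 = 2·7 + 1), so t ≡ 5·3 = 15 ≡ 1 (mod 7).
    Then x = 486 + 1144·1 = 1630, valid modulo lcm(1144, 7) = 8008: x ≡ 1630 (mod 8008).
  Combine with x ≡ 1 (mod 3); new modulus lcm = 24024.
    Write x = 1630 + 8008·t and substitute into x ≡ 1 (mod 3): 8008·t ≡ 1 − 1630 = -1629 (mod 3).
    Reduce coefficients mod 3: 1·t ≡ 0 (mod 3).
    So t ≡ 0 (mod 3).
    Then x = 1630 + 8008·0 = 1630, valid modulo lcm(8008, 3) = 24024: x ≡ 1630 (mod 24024).
Verify against each original: 1630 mod 8 = 6, 1630 mod 11 = 2, 1630 mod 13 = 5, 1630 mod 7 = 6, 1630 mod 3 = 1.

x ≡ 1630 (mod 24024).


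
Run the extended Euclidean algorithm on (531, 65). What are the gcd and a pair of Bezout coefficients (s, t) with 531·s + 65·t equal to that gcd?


Euclidean algorithm on (531, 65) — divide until remainder is 0:
  531 = 8 · 65 + 11
  65 = 5 · 11 + 10
  11 = 1 · 10 + 1
  10 = 10 · 1 + 0
gcd(531, 65) = 1.
Track Bezout coefficients alongside the remainders: start with r₀ = 531 = a·1 + b·0 (s = 1, t = 0) and r₁ = 65 = a·0 + b·1 (s = 0, t = 1); each new remainder r_{k+1} = r_{k-1} − q_k·r_k inherits s_{k+1} = s_{k-1} − q_k·s_k, t_{k+1} = t_{k-1} − q_k·t_k, so r_k = a·s_k + b·t_k at every step:
  q = 8: r = 11, s = 1 − 8·0 = 1, t = 0 − 8·1 = -8  (check: 531·1 + 65·(-8) = 11)
  q = 5: r = 10, s = 0 − 5·1 = -5, t = 1 − 5·(-8) = 41  (check: 531·(-5) + 65·41 = 10)
  q = 1: r = 1, s = 1 − 1·(-5) = 6, t = -8 − 1·41 = -49  (check: 531·6 + 65·(-49) = 1)
The row with r = 1 (the gcd) gives the Bezout coefficients s = 6, t = -49.
Result: 531 · (6) + 65 · (-49) = 1.

gcd(531, 65) = 1; s = 6, t = -49 (check: 531·6 + 65·(-49) = 1).


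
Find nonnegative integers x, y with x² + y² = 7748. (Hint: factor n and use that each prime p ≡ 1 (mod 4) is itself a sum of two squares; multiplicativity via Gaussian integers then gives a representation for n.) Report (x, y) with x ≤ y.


Step 1: Factor n = 7748 = 2^2 · 13 · 149.
Step 2: Check the mod-4 condition on each prime factor: 2 = 2 (special); 13 ≡ 1 (mod 4), exponent 1; 149 ≡ 1 (mod 4), exponent 1.
All primes ≡ 3 (mod 4) appear to even exponent (or don't appear), so by the two-squares theorem n IS expressible as a sum of two squares.
Step 3: Build a representation. Group n = k² · m with k = 2 and m = 13 · 149 = 1937 (a product of primes ≡ 1 (mod 4)); a representation of m scales to one of n via (k·x)² + (k·y)² = k²(x² + y²). Each prime p ≡ 1 (mod 4) is itself a sum of two squares; find a² by testing p − a² for a perfect square:
  13: 13 − 1² = 12, 13 − 2² = 9 = 3² ⇒ 13 = 2² + 3².
  149: 149 − 1² = 148, 149 − 2² = 145, 149 − 3² = 140, 149 − 4² = 133, 149 − 5² = 124, 149 − 6² = 113, 149 − 7² = 100 = 10² ⇒ 149 = 7² + 10².
  Combine using the Brahmagupta–Fibonacci identity (a² + b²)(c² + d²) = (ac − bd)² + (ad + bc)² = (ac + bd)² + (ad − bc)²:
  13 · 149 = 1937: from (2² + 3²)(7² + 10²), take (2·7 − 3·10, 2·10 + 3·7) = (14 − 30, 20 + 21) = (-16, 41); dropping signs (only squares matter) gives (16, 41); check 16² + 41² = 256 + 1681 = 1937 ✓.
  Scale by k = 2: (2·16, 2·41) = (32, 82).
Step 4: Order so x ≤ y and verify: 32² + 82² = 1024 + 6724 = 7748 = n. ✓

n = 7748 = 32² + 82² (one valid representation with x ≤ y).


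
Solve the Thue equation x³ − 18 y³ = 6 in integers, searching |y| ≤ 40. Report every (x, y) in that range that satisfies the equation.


The equation is x³ - 18y³ = 6. For fixed y, x³ = 18·y³ + 6, so a solution requires the RHS to be a perfect cube.
Strategy: iterate y from -40 to 40, compute RHS = 18·y³ + 6, and check whether it is a (positive or negative) perfect cube.
Check small values of y:
  y = 0: RHS = 6 is not a perfect cube.
  y = 1: RHS = 24 is not a perfect cube.
  y = -1: RHS = -12 is not a perfect cube.
  y = 2: RHS = 150 is not a perfect cube.
  y = -2: RHS = -138 is not a perfect cube.
  y = 3: RHS = 492 is not a perfect cube.
  y = -3: RHS = -480 is not a perfect cube.
Continuing the search up to |y| = 40 finds no solutions either.
No (x, y) in the scanned range satisfies the equation.

No integer solutions with |y| ≤ 40.


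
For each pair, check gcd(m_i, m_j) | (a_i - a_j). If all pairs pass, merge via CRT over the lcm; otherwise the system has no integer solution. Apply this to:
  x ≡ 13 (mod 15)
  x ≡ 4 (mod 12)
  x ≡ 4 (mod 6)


Moduli 15, 12, 6 are not pairwise coprime, so CRT works modulo lcm(m_i) when all pairwise compatibility conditions hold.
Pairwise compatibility: gcd(m_i, m_j) must divide a_i - a_j for every pair.
Merge one congruence at a time:
  Start: x ≡ 13 (mod 15).
  Combine with x ≡ 4 (mod 12): gcd(15, 12) = 3; 4 - 13 = -9, which IS divisible by 3, so compatible.
    Write x = 13 + 15·t and substitute into x ≡ 4 (mod 12): 15·t ≡ 4 − 13 = -9 (mod 12).
    Divide the congruence (and modulus) by g = 3: 5·t ≡ -3 (mod 4).
    Reduce coefficients mod 4: 1·t ≡ 1 (mod 4).
    So t ≡ 1 (mod 4).
    Then x = 13 + 15·1 = 28, valid modulo lcm(15, 12) = 60: x ≡ 28 (mod 60).
  Combine with x ≡ 4 (mod 6): gcd(60, 6) = 6; 4 - 28 = -24, which IS divisible by 6, so compatible.
    Write x = 28 + 60·t and substitute into x ≡ 4 (mod 6): 60·t ≡ 4 − 28 = -24 (mod 6).
    Divide the congruence (and modulus) by g = 6: 10·t ≡ -4 (mod 1).
    Modulo 1 every t works; take t = 0.
    Then x = 28 + 60·0 = 28, valid modulo lcm(60, 6) = 60: x ≡ 28 (mod 60).
Verify: 28 mod 15 = 13, 28 mod 12 = 4, 28 mod 6 = 4.

x ≡ 28 (mod 60).


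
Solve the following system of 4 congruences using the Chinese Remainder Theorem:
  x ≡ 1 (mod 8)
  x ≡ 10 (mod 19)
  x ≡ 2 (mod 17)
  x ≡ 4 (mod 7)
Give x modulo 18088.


Product of moduli M = 8 · 19 · 17 · 7 = 18088.
Merge one congruence at a time:
  Start: x ≡ 1 (mod 8).
  Combine with x ≡ 10 (mod 19); new modulus lcm = 152.
    Write x = 1 + 8·t and substitute into x ≡ 10 (mod 19): 8·t ≡ 10 − 1 = 9 (mod 19).
    The inverse of 8 mod 19 is 12 (since 8·12 = 96 = 5·19 + 1), so t ≡ 12·9 = 108 ≡ 13 (mod 19).
    Then x = 1 + 8·13 = 105, valid modulo lcm(8, 19) = 152: x ≡ 105 (mod 152).
  Combine with x ≡ 2 (mod 17); new modulus lcm = 2584.
    Write x = 105 + 152·t and substitute into x ≡ 2 (mod 17): 152·t ≡ 2 − 105 = -103 (mod 17).
    Reduce coefficients mod 17: 16·t ≡ 16 (mod 17).
    The inverse of 16 mod 17 is 16 (since 16·16 = 256 = 15·17 + 1), so t ≡ 16·16 = 256 ≡ 1 (mod 17).
    Then x = 105 + 152·1 = 257, valid modulo lcm(152, 17) = 2584: x ≡ 257 (mod 2584).
  Combine with x ≡ 4 (mod 7); new modulus lcm = 18088.
    Write x = 257 + 2584·t and substitute into x ≡ 4 (mod 7): 2584·t ≡ 4 − 257 = -253 (mod 7).
    Reduce coefficients mod 7: 1·t ≡ 6 (mod 7).
    So t ≡ 6 (mod 7).
    Then x = 257 + 2584·6 = 15761, valid modulo lcm(2584, 7) = 18088: x ≡ 15761 (mod 18088).
Verify against each original: 15761 mod 8 = 1, 15761 mod 19 = 10, 15761 mod 17 = 2, 15761 mod 7 = 4.

x ≡ 15761 (mod 18088).


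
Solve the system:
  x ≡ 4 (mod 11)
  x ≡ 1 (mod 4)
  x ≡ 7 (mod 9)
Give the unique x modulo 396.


Moduli 11, 4, 9 are pairwise coprime; by CRT there is a unique solution modulo M = 11 · 4 · 9 = 396.
Solve pairwise, accumulating the modulus:
  Start with x ≡ 4 (mod 11).
  Combine with x ≡ 1 (mod 4): since gcd(11, 4) = 1, we get a unique residue mod 44.
    Write x = 4 + 11·t and substitute into x ≡ 1 (mod 4): 11·t ≡ 1 − 4 = -3 (mod 4).
    Reduce coefficients mod 4: 3·t ≡ 1 (mod 4).
    The inverse of 3 mod 4 is 3 (since 3·3 = 9 = 2·4 + 1), so t ≡ 3·1 = 3 ≡ 3 (mod 4).
    Then x = 4 + 11·3 = 37, valid modulo lcm(11, 4) = 44: x ≡ 37 (mod 44).
  Combine with x ≡ 7 (mod 9): since gcd(44, 9) = 1, we get a unique residue mod 396.
    Write x = 37 + 44·t and substitute into x ≡ 7 (mod 9): 44·t ≡ 7 − 37 = -30 (mod 9).
    Reduce coefficients mod 9: 8·t ≡ 6 (mod 9).
    The inverse of 8 mod 9 is 8 (since 8·8 = 64 = 7·9 + 1), so t ≡ 8·6 = 48 ≡ 3 (mod 9).
    Then x = 37 + 44·3 = 169, valid modulo lcm(44, 9) = 396: x ≡ 169 (mod 396).
Verify: 169 mod 11 = 4 ✓, 169 mod 4 = 1 ✓, 169 mod 9 = 7 ✓.

x ≡ 169 (mod 396).


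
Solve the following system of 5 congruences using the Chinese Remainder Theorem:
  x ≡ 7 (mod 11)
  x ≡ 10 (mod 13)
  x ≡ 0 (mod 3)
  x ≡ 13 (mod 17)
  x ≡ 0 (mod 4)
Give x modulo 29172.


Product of moduli M = 11 · 13 · 3 · 17 · 4 = 29172.
Merge one congruence at a time:
  Start: x ≡ 7 (mod 11).
  Combine with x ≡ 10 (mod 13); new modulus lcm = 143.
    Write x = 7 + 11·t and substitute into x ≡ 10 (mod 13): 11·t ≡ 10 − 7 = 3 (mod 13).
    The inverse of 11 mod 13 is 6 (since 11·6 = 66 = 5·13 + 1), so t ≡ 6·3 = 18 ≡ 5 (mod 13).
    Then x = 7 + 11·5 = 62, valid modulo lcm(11, 13) = 143: x ≡ 62 (mod 143).
  Combine with x ≡ 0 (mod 3); new modulus lcm = 429.
    Write x = 62 + 143·t and substitute into x ≡ 0 (mod 3): 143·t ≡ 0 − 62 = -62 (mod 3).
    Reduce coefficients mod 3: 2·t ≡ 1 (mod 3).
    The inverse of 2 mod 3 is 2 (since 2·2 = 4 = 1·3 + 1), so t ≡ 2·1 = 2 ≡ 2 (mod 3).
    Then x = 62 + 143·2 = 348, valid modulo lcm(143, 3) = 429: x ≡ 348 (mod 429).
  Combine with x ≡ 13 (mod 17); new modulus lcm = 7293.
    Write x = 348 + 429·t and substitute into x ≡ 13 (mod 17): 429·t ≡ 13 − 348 = -335 (mod 17).
    Reduce coefficients mod 17: 4·t ≡ 5 (mod 17).
    The inverse of 4 mod 17 is 13 (since 4·13 = 52 = 3·17 + 1), so t ≡ 13·5 = 65 ≡ 14 (mod 17).
    Then x = 348 + 429·14 = 6354, valid modulo lcm(429, 17) = 7293: x ≡ 6354 (mod 7293).
  Combine with x ≡ 0 (mod 4); new modulus lcm = 29172.
    Write x = 6354 + 7293·t and substitute into x ≡ 0 (mod 4): 7293·t ≡ 0 − 6354 = -6354 (mod 4).
    Reduce coefficients mod 4: 1·t ≡ 2 (mod 4).
    So t ≡ 2 (mod 4).
    Then x = 6354 + 7293·2 = 20940, valid modulo lcm(7293, 4) = 29172: x ≡ 20940 (mod 29172).
Verify against each original: 20940 mod 11 = 7, 20940 mod 13 = 10, 20940 mod 3 = 0, 20940 mod 17 = 13, 20940 mod 4 = 0.

x ≡ 20940 (mod 29172).


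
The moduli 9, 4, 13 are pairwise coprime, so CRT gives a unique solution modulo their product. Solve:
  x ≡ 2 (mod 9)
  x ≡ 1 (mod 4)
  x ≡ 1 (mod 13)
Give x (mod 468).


Moduli 9, 4, 13 are pairwise coprime; by CRT there is a unique solution modulo M = 9 · 4 · 13 = 468.
Solve pairwise, accumulating the modulus:
  Start with x ≡ 2 (mod 9).
  Combine with x ≡ 1 (mod 4): since gcd(9, 4) = 1, we get a unique residue mod 36.
    Write x = 2 + 9·t and substitute into x ≡ 1 (mod 4): 9·t ≡ 1 − 2 = -1 (mod 4).
    Reduce coefficients mod 4: 1·t ≡ 3 (mod 4).
    So t ≡ 3 (mod 4).
    Then x = 2 + 9·3 = 29, valid modulo lcm(9, 4) = 36: x ≡ 29 (mod 36).
  Combine with x ≡ 1 (mod 13): since gcd(36, 13) = 1, we get a unique residue mod 468.
    Write x = 29 + 36·t and substitute into x ≡ 1 (mod 13): 36·t ≡ 1 − 29 = -28 (mod 13).
    Reduce coefficients mod 13: 10·t ≡ 11 (mod 13).
    The inverse of 10 mod 13 is 4 (since 10·4 = 40 = 3·13 + 1), so t ≡ 4·11 = 44 ≡ 5 (mod 13).
    Then x = 29 + 36·5 = 209, valid modulo lcm(36, 13) = 468: x ≡ 209 (mod 468).
Verify: 209 mod 9 = 2 ✓, 209 mod 4 = 1 ✓, 209 mod 13 = 1 ✓.

x ≡ 209 (mod 468).


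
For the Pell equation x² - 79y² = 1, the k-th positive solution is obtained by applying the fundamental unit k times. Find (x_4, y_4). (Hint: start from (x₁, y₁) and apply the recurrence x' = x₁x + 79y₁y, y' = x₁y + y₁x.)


Step 1: Find the fundamental solution (x₁, y₁) of x² - 79y² = 1.
  Expand √79 as a continued fraction. a₀ = ⌊√79⌋ = 8; iterate m_{k+1} = d_k·a_k − m_k, d_{k+1} = (79 − m_{k+1}²)/d_k, a_{k+1} = ⌊(a₀ + m_{k+1})/d_{k+1}⌋ (starting m₀ = 0, d₀ = 1), with convergents p_k = a_k·p_{k-1} + p_{k-2}, q_k = a_k·q_{k-1} + q_{k-2} (p₋₁ = 1, q₋₁ = 0):
  k = 0: a₀ = 8; p₀/q₀ = 8/1; p₀² − 79·q₀² = 64 − 79 = -15.
  k = 1: m = 8, d = 15, a = ⌊(8 + 8)/15⌋ = 1; p/q = (1·8 + 1)/(1·1 + 0) = 9/1; p² − 79·q² = 81 − 79 = 2.
  k = 2: m = 7, d = 2, a = ⌊(8 + 7)/2⌋ = 7; p/q = (7·9 + 8)/(7·1 + 1) = 71/8; p² − 79·q² = 5041 − 5056 = -15.
  k = 3: m = 7, d = 15, a = ⌊(8 + 7)/15⌋ = 1; p/q = (1·71 + 9)/(1·8 + 1) = 80/9; p² − 79·q² = 6400 − 6399 = 1.
  The first convergent with p² − 79·q² = 1 gives the fundamental solution (x₁, y₁) = (80, 9).
Step 2: Apply the recurrence (x_{n+1}, y_{n+1}) = (x₁x_n + 79y₁y_n, x₁y_n + y₁x_n) repeatedly.
  From (x_1, y_1) = (80, 9): x_2 = 80·80 + 79·9·9 = 12799; y_2 = 80·9 + 9·80 = 1440.
  From (x_2, y_2) = (12799, 1440): x_3 = 80·12799 + 79·9·1440 = 2047760; y_3 = 80·1440 + 9·12799 = 230391.
  From (x_3, y_3) = (2047760, 230391): x_4 = 80·2047760 + 79·9·230391 = 327628801; y_4 = 80·230391 + 9·2047760 = 36861120.
Step 3: Verify x_4² - 79·y_4² = 107340631244697601 - 107340631244697600 = 1 (should be 1). ✓

(x_1, y_1) = (80, 9); (x_4, y_4) = (327628801, 36861120).


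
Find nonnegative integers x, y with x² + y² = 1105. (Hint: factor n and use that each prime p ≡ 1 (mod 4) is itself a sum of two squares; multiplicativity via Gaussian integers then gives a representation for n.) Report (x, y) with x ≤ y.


Step 1: Factor n = 1105 = 5 · 13 · 17.
Step 2: Check the mod-4 condition on each prime factor: 5 ≡ 1 (mod 4), exponent 1; 13 ≡ 1 (mod 4), exponent 1; 17 ≡ 1 (mod 4), exponent 1.
All primes ≡ 3 (mod 4) appear to even exponent (or don't appear), so by the two-squares theorem n IS expressible as a sum of two squares.
Step 3: Build a representation. Here n = 5 · 13 · 17 is a product of primes ≡ 1 (mod 4). Each prime p ≡ 1 (mod 4) is itself a sum of two squares; find a² by testing p − a² for a perfect square:
  5: 5 − 1² = 4 = 2² ⇒ 5 = 1² + 2².
  13: 13 − 1² = 12, 13 − 2² = 9 = 3² ⇒ 13 = 2² + 3².
  17: 17 − 1² = 16 = 4² ⇒ 17 = 1² + 4².
  Combine using the Brahmagupta–Fibonacci identity (a² + b²)(c² + d²) = (ac − bd)² + (ad + bc)² = (ac + bd)² + (ad − bc)²:
  5 · 13 = 65: from (1² + 2²)(2² + 3²), take (1·2 − 2·3, 1·3 + 2·2) = (2 − 6, 3 + 4) = (-4, 7); dropping signs (only squares matter) gives (4, 7); check 4² + 7² = 16 + 49 = 65 ✓.
  65 · 17 = 1105: from (4² + 7²)(1² + 4²), take (4·1 − 7·4, 4·4 + 7·1) = (4 − 28, 16 + 7) = (-24, 23); dropping signs (only squares matter) gives (24, 23); check 24² + 23² = 576 + 529 = 1105 ✓.
Step 4: Order so x ≤ y and verify: 23² + 24² = 529 + 576 = 1105 = n. ✓

n = 1105 = 23² + 24² (one valid representation with x ≤ y).


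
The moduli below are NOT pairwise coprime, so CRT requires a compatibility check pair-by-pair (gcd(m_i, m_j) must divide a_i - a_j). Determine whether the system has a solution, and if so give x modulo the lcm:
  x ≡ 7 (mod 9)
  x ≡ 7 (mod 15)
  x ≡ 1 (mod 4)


Moduli 9, 15, 4 are not pairwise coprime, so CRT works modulo lcm(m_i) when all pairwise compatibility conditions hold.
Pairwise compatibility: gcd(m_i, m_j) must divide a_i - a_j for every pair.
Merge one congruence at a time:
  Start: x ≡ 7 (mod 9).
  Combine with x ≡ 7 (mod 15): gcd(9, 15) = 3; 7 - 7 = 0, which IS divisible by 3, so compatible.
    Write x = 7 + 9·t and substitute into x ≡ 7 (mod 15): 9·t ≡ 7 − 7 = 0 (mod 15).
    Divide the congruence (and modulus) by g = 3: 3·t ≡ 0 (mod 5).
    The inverse of 3 mod 5 is 2 (since 3·2 = 6 = 1·5 + 1), so t ≡ 2·0 = 0 ≡ 0 (mod 5).
    Then x = 7 + 9·0 = 7, valid modulo lcm(9, 15) = 45: x ≡ 7 (mod 45).
  Combine with x ≡ 1 (mod 4): gcd(45, 4) = 1; 1 - 7 = -6, which IS divisible by 1, so compatible.
    Write x = 7 + 45·t and substitute into x ≡ 1 (mod 4): 45·t ≡ 1 − 7 = -6 (mod 4).
    Reduce coefficients mod 4: 1·t ≡ 2 (mod 4).
    So t ≡ 2 (mod 4).
    Then x = 7 + 45·2 = 97, valid modulo lcm(45, 4) = 180: x ≡ 97 (mod 180).
Verify: 97 mod 9 = 7, 97 mod 15 = 7, 97 mod 4 = 1.

x ≡ 97 (mod 180).


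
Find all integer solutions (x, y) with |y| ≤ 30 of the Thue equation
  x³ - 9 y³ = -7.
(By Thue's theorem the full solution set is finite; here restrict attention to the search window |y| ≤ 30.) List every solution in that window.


The equation is x³ - 9y³ = -7. For fixed y, x³ = 9·y³ − 7, so a solution requires the RHS to be a perfect cube.
Strategy: iterate y from -30 to 30, compute RHS = 9·y³ − 7, and check whether it is a (positive or negative) perfect cube.
Check small values of y:
  y = 0: RHS = -7 is not a perfect cube.
  y = 1: RHS = 2 is not a perfect cube.
  y = -1: RHS = -16 is not a perfect cube.
  y = 2: RHS = 65 is not a perfect cube.
  y = -2: RHS = -79 is not a perfect cube.
  y = 3: RHS = 236 is not a perfect cube.
  y = -3: RHS = -250 is not a perfect cube.
Continuing the search up to |y| = 30 finds no solutions either.
No (x, y) in the scanned range satisfies the equation.

No integer solutions with |y| ≤ 30.


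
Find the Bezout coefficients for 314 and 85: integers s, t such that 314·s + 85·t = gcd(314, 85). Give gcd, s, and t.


Euclidean algorithm on (314, 85) — divide until remainder is 0:
  314 = 3 · 85 + 59
  85 = 1 · 59 + 26
  59 = 2 · 26 + 7
  26 = 3 · 7 + 5
  7 = 1 · 5 + 2
  5 = 2 · 2 + 1
  2 = 2 · 1 + 0
gcd(314, 85) = 1.
Track Bezout coefficients alongside the remainders: start with r₀ = 314 = a·1 + b·0 (s = 1, t = 0) and r₁ = 85 = a·0 + b·1 (s = 0, t = 1); each new remainder r_{k+1} = r_{k-1} − q_k·r_k inherits s_{k+1} = s_{k-1} − q_k·s_k, t_{k+1} = t_{k-1} − q_k·t_k, so r_k = a·s_k + b·t_k at every step:
  q = 3: r = 59, s = 1 − 3·0 = 1, t = 0 − 3·1 = -3  (check: 314·1 + 85·(-3) = 59)
  q = 1: r = 26, s = 0 − 1·1 = -1, t = 1 − 1·(-3) = 4  (check: 314·(-1) + 85·4 = 26)
  q = 2: r = 7, s = 1 − 2·(-1) = 3, t = -3 − 2·4 = -11  (check: 314·3 + 85·(-11) = 7)
  q = 3: r = 5, s = -1 − 3·3 = -10, t = 4 − 3·(-11) = 37  (check: 314·(-10) + 85·37 = 5)
  q = 1: r = 2, s = 3 − 1·(-10) = 13, t = -11 − 1·37 = -48  (check: 314·13 + 85·(-48) = 2)
  q = 2: r = 1, s = -10 − 2·13 = -36, t = 37 − 2·(-48) = 133  (check: 314·(-36) + 85·133 = 1)
The row with r = 1 (the gcd) gives the Bezout coefficients s = -36, t = 133.
Result: 314 · (-36) + 85 · (133) = 1.

gcd(314, 85) = 1; s = -36, t = 133 (check: 314·(-36) + 85·133 = 1).
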